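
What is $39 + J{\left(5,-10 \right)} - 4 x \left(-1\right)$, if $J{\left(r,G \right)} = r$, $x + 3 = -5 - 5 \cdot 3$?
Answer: $-421$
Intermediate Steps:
$x = -23$ ($x = -3 - \left(5 + 5 \cdot 3\right) = -3 - 20 = -23$)
$39 + J{\left(5,-10 \right)} - 4 x \left(-1\right) = 39 + 5 \left(-4\right) \left(-23\right) \left(-1\right) = 39 + 5 \cdot 92 \left(-1\right) = 39 + 5 \left(-92\right) = 39 - 460 = -421$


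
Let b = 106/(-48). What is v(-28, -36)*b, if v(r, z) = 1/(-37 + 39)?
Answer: -53/48 ≈ -1.1042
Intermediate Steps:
b = -53/24 (b = 106*(-1/48) = -53/24 ≈ -2.2083)
v(r, z) = ½ (v(r, z) = 1/2 = ½)
v(-28, -36)*b = (½)*(-53/24) = -53/48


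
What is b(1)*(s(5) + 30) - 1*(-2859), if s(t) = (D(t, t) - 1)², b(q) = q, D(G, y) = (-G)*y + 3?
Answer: 3418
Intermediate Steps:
D(G, y) = 3 - G*y (D(G, y) = -G*y + 3 = 3 - G*y)
s(t) = (2 - t²)² (s(t) = ((3 - t*t) - 1)² = ((3 - t²) - 1)² = (2 - t²)²)
b(1)*(s(5) + 30) - 1*(-2859) = 1*((-2 + 5²)² + 30) - 1*(-2859) = 1*((-2 + 25)² + 30) + 2859 = 1*(23² + 30) + 2859 = 1*(529 + 30) + 2859 = 1*559 + 2859 = 559 + 2859 = 3418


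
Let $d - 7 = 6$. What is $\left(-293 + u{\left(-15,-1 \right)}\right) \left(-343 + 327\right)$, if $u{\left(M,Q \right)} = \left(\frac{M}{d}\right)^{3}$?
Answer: $\frac{10353536}{2197} \approx 4712.6$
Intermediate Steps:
$d = 13$ ($d = 7 + 6 = 13$)
$u{\left(M,Q \right)} = \frac{M^{3}}{2197}$ ($u{\left(M,Q \right)} = \left(\frac{M}{13}\right)^{3} = \frac{M^{3}}{2197}$)
$\left(-293 + u{\left(-15,-1 \right)}\right) \left(-343 + 327\right) = \left(-293 + \frac{\left(-15\right)^{3}}{2197}\right) \left(-343 + 327\right) = \left(-293 + \frac{1}{2197} \left(-3375\right)\right) \left(-16\right) = \left(-293 - \frac{3375}{2197}\right) \left(-16\right) = \left(- \frac{647096}{2197}\right) \left(-16\right) = \frac{10353536}{2197}$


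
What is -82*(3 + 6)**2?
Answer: -6642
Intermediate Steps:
-82*(3 + 6)**2 = -82*9**2 = -82*81 = -6642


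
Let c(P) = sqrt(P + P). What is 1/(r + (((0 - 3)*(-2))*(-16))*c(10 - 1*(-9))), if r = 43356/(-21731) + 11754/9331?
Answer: 5244382801777/2497276074357613914 - 342280692343688*sqrt(38)/1248638037178806957 ≈ -0.0016877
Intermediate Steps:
c(P) = sqrt(2)*sqrt(P) (c(P) = sqrt(2*P) = sqrt(2)*sqrt(P))
r = -4810602/6541031 (r = 43356*(-1/21731) + 11754*(1/9331) = -43356/21731 + 11754/9331 = -4810602/6541031 ≈ -0.73545)
1/(r + (((0 - 3)*(-2))*(-16))*c(10 - 1*(-9))) = 1/(-4810602/6541031 + (((0 - 3)*(-2))*(-16))*(sqrt(2)*sqrt(10 - 1*(-9)))) = 1/(-4810602/6541031 + (-3*(-2)*(-16))*(sqrt(2)*sqrt(10 + 9))) = 1/(-4810602/6541031 + (6*(-16))*(sqrt(2)*sqrt(19))) = 1/(-4810602/6541031 - 96*sqrt(38))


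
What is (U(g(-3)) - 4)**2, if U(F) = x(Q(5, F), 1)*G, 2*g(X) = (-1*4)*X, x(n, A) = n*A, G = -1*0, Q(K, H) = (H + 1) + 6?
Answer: 16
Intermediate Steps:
Q(K, H) = 7 + H (Q(K, H) = (1 + H) + 6 = 7 + H)
G = 0
x(n, A) = A*n
g(X) = -2*X (g(X) = ((-1*4)*X)/2 = (-4*X)/2 = -2*X)
U(F) = 0 (U(F) = (1*(7 + F))*0 = (7 + F)*0 = 0)
(U(g(-3)) - 4)**2 = (0 - 4)**2 = (-4)**2 = 16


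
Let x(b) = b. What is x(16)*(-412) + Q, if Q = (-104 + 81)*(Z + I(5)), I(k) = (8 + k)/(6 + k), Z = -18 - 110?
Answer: -40427/11 ≈ -3675.2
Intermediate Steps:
Z = -128
I(k) = (8 + k)/(6 + k)
Q = 32085/11 (Q = (-104 + 81)*(-128 + (8 + 5)/(6 + 5)) = -23*(-128 + 13/11) = -23*(-1395/11) = 32085/11 ≈ 2916.8)
x(16)*(-412) + Q = 16*(-412) + 32085/11 = -6592 + 32085/11 = -40427/11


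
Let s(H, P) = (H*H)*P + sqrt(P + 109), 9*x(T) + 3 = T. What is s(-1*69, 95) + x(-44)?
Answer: 4070608/9 + 2*sqrt(51) ≈ 4.5230e+5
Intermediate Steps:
x(T) = -1/3 + T/9
s(H, P) = sqrt(109 + P) + P*H**2 (s(H, P) = H**2*P + sqrt(109 + P) = P*H**2 + sqrt(109 + P) = sqrt(109 + P) + P*H**2)
s(-1*69, 95) + x(-44) = (sqrt(109 + 95) + 95*(-1*69)**2) + (-1/3 + (1/9)*(-44)) = (sqrt(204) + 95*(-69)**2) + (-1/3 - 44/9) = (2*sqrt(51) + 95*4761) - 47/9 = (2*sqrt(51) + 452295) - 47/9 = (452295 + 2*sqrt(51)) - 47/9 = 4070608/9 + 2*sqrt(51)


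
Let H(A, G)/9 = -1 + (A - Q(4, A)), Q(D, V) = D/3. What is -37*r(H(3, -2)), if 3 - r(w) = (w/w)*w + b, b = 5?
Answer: 296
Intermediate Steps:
Q(D, V) = D/3 (Q(D, V) = D*(1/3) = D/3)
H(A, G) = -21 + 9*A (H(A, G) = 9*(-1 + (A - 4/3)) = 9*(-1 + (-4/3 + A)) = 9*(-7/3 + A) = -21 + 9*A)
r(w) = -2 - w (r(w) = 3 - ((w/w)*w + 5) = 3 - (1*w + 5) = 3 - (w + 5) = 3 - (5 + w) = 3 + (-5 - w) = -2 - w)
-37*r(H(3, -2)) = -37*(-2 - (-21 + 9*3)) = -37*(-2 - (-21 + 27)) = -37*(-2 - 1*6) = -37*(-2 - 6) = -37*(-8) = 296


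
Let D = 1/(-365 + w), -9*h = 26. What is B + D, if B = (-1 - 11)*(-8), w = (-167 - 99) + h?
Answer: 547671/5705 ≈ 95.998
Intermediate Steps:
h = -26/9 (h = -⅑*26 = -26/9 ≈ -2.8889)
w = -2420/9 (w = (-167 - 99) - 26/9 = -266 - 26/9 = -2420/9 ≈ -268.89)
B = 96 (B = -12*(-8) = 96)
D = -9/5705 (D = 1/(-365 - 2420/9) = 1/(-5705/9) = -9/5705 ≈ -0.0015776)
B + D = 96 - 9/5705 = 547671/5705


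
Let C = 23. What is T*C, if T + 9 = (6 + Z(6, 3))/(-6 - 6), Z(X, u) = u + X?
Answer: -943/4 ≈ -235.75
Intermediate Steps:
Z(X, u) = X + u
T = -41/4 (T = -9 + (6 + (6 + 3))/(-6 - 6) = -9 + (6 + 9)/(-12) = -9 + 15*(-1/12) = -9 - 5/4 = -41/4 ≈ -10.250)
T*C = -41/4*23 = -943/4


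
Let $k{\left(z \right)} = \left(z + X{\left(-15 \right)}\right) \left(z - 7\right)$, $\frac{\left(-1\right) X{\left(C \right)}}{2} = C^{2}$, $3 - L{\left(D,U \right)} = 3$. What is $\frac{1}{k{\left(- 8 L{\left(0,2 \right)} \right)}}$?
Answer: $\frac{1}{3150} \approx 0.00031746$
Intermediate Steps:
$L{\left(D,U \right)} = 0$ ($L{\left(D,U \right)} = 3 - 3 = 0$)
$X{\left(C \right)} = - 2 C^{2}$
$k{\left(z \right)} = \left(-450 + z\right) \left(-7 + z\right)$ ($k{\left(z \right)} = \left(z - 2 \left(-15\right)^{2}\right) \left(z - 7\right) = \left(z - 450\right) \left(-7 + z\right) = \left(-450 + z\right) \left(-7 + z\right)$)
$\frac{1}{k{\left(- 8 L{\left(0,2 \right)} \right)}} = \frac{1}{3150 + \left(\left(-8\right) 0\right)^{2} - 457 \left(\left(-8\right) 0\right)} = \frac{1}{3150 + 0^{2} - 0} = \frac{1}{3150 + 0 + 0} = \frac{1}{3150}$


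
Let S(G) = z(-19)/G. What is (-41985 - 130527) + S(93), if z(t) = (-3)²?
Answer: -5347869/31 ≈ -1.7251e+5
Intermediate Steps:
z(t) = 9
S(G) = 9/G
(-41985 - 130527) + S(93) = (-41985 - 130527) + 9/93 = -172512 + 9*(1/93) = -172512 + 3/31 = -5347869/31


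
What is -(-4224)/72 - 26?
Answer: 98/3 ≈ 32.667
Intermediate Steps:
-(-4224)/72 - 26 = -48*(-11/9) - 26 = 176/3 - 26 = 98/3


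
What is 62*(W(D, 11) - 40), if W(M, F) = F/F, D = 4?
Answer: -2418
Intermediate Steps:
W(M, F) = 1
62*(W(D, 11) - 40) = 62*(1 - 40) = 62*(-39) = -2418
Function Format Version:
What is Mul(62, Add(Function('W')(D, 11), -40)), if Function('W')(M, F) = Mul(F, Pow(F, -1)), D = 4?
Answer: -2418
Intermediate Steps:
Function('W')(M, F) = 1
Mul(62, Add(Function('W')(D, 11), -40)) = Mul(62, Add(1, -40)) = Mul(62, -39) = -2418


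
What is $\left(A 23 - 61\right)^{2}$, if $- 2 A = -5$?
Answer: $\frac{49}{4} \approx 12.25$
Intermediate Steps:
$A = \frac{5}{2}$ ($A = \left(- \frac{1}{2}\right) \left(-5\right) = \frac{5}{2} \approx 2.5$)
$\left(A 23 - 61\right)^{2} = \left(\frac{5}{2} \cdot 23 - 61\right)^{2} = \left(\frac{115}{2} - 61\right)^{2} = \left(- \frac{7}{2}\right)^{2} = \frac{49}{4}$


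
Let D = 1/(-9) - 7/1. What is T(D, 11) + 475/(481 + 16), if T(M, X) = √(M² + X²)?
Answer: 475/497 + √13897/9 ≈ 14.054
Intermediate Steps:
D = -64/9 (D = 1*(-⅑) - 7*1 = -⅑ - 7 = -64/9 ≈ -7.1111)
T(D, 11) + 475/(481 + 16) = √((-64/9)² + 11²) + 475/(481 + 16) = √(4096/81 + 121) + 475/497 = √(13897/81) + 475*(1/497) = √13897/9 + 475/497 = 475/497 + √13897/9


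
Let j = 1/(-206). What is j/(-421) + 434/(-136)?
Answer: -9409737/2948684 ≈ -3.1912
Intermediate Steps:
j = -1/206 ≈ -0.0048544
j/(-421) + 434/(-136) = -1/206/(-421) + 434/(-136) = -1/206*(-1/421) + 434*(-1/136) = 1/86726 - 217/68 = -9409737/2948684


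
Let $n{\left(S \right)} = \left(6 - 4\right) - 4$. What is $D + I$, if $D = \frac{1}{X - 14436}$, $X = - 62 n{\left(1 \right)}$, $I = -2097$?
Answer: $- \frac{30012265}{14312} \approx -2097.0$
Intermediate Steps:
$n{\left(S \right)} = -2$ ($n{\left(S \right)} = 2 - 4 = -2$)
$X = 124$ ($X = \left(-62\right) \left(-2\right) = 124$)
$D = - \frac{1}{14312}$ ($D = \frac{1}{124 - 14436} = \frac{1}{-14312} = - \frac{1}{14312} \approx -6.9871 \cdot 10^{-5}$)
$D + I = - \frac{1}{14312} - 2097 = - \frac{30012265}{14312}$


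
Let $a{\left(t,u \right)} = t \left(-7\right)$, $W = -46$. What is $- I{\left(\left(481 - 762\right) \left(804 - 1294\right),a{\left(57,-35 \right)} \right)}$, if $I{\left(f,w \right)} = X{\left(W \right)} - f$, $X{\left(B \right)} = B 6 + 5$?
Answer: $137961$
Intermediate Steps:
$X{\left(B \right)} = 5 + 6 B$ ($X{\left(B \right)} = 6 B + 5 = 5 + 6 B$)
$a{\left(t,u \right)} = - 7 t$
$I{\left(f,w \right)} = -271 - f$ ($I{\left(f,w \right)} = \left(5 + 6 \left(-46\right)\right) - f = \left(5 - 276\right) - f = -271 - f$)
$- I{\left(\left(481 - 762\right) \left(804 - 1294\right),a{\left(57,-35 \right)} \right)} = - (-271 - \left(481 - 762\right) \left(804 - 1294\right)) = - (-271 - \left(-281\right) \left(-490\right)) = - (-271 - 137690) = \left(-1\right) \left(-137961\right) = 137961$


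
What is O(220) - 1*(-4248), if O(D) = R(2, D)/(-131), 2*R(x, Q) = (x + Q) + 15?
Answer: 1112739/262 ≈ 4247.1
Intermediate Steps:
R(x, Q) = 15/2 + Q/2 + x/2 (R(x, Q) = ((x + Q) + 15)/2 = ((Q + x) + 15)/2 = (15 + Q + x)/2 = 15/2 + Q/2 + x/2)
O(D) = -17/262 - D/262 (O(D) = (15/2 + D/2 + (½)*2)/(-131) = (15/2 + D/2 + 1)*(-1/131) = (17/2 + D/2)*(-1/131) = -17/262 - D/262)
O(220) - 1*(-4248) = (-17/262 - 1/262*220) - 1*(-4248) = (-17/262 - 110/131) + 4248 = -237/262 + 4248 = 1112739/262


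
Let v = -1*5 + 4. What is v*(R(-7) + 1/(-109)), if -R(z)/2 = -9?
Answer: -1961/109 ≈ -17.991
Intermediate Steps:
R(z) = 18 (R(z) = -2*(-9) = 18)
v = -1 (v = -5 + 4 = -1)
v*(R(-7) + 1/(-109)) = -(18 + 1/(-109)) = -(18 - 1/109) = -1*1961/109 = -1961/109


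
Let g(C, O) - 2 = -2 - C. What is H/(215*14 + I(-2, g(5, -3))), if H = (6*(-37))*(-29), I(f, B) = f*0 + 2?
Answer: 1073/502 ≈ 2.1375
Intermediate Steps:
g(C, O) = -C (g(C, O) = 2 + (-2 - C) = -C)
I(f, B) = 2 (I(f, B) = 0 + 2 = 2)
H = 6438 (H = -222*(-29) = 6438)
H/(215*14 + I(-2, g(5, -3))) = 6438/(215*14 + 2) = 6438/(3010 + 2) = 6438/3012 = 6438*(1/3012) = 1073/502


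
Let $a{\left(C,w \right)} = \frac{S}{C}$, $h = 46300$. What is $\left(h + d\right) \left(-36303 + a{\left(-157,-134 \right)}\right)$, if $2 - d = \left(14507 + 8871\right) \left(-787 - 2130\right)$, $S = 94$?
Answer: $- \frac{388944729224120}{157} \approx -2.4774 \cdot 10^{12}$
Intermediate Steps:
$a{\left(C,w \right)} = \frac{94}{C}$
$d = 68193628$ ($d = 2 - \left(14507 + 8871\right) \left(-787 - 2130\right) = 2 - 23378 \left(-2917\right) = 2 - -68193626 = 2 + 68193626 = 68193628$)
$\left(h + d\right) \left(-36303 + a{\left(-157,-134 \right)}\right) = \left(46300 + 68193628\right) \left(-36303 + \frac{94}{-157}\right) = 68239928 \left(-36303 + 94 \left(- \frac{1}{157}\right)\right) = 68239928 \left(-36303 - \frac{94}{157}\right) = 68239928 \left(- \frac{5699665}{157}\right) = - \frac{388944729224120}{157}$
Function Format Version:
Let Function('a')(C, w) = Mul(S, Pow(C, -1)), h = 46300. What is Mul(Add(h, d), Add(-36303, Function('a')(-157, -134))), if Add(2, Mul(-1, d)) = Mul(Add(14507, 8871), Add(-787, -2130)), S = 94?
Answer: Rational(-388944729224120, 157) ≈ -2.4774e+12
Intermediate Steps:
Function('a')(C, w) = Mul(94, Pow(C, -1))
d = 68193628 (d = Add(2, Mul(-1, Mul(Add(14507, 8871), Add(-787, -2130)))) = Add(2, Mul(-1, Mul(23378, -2917))) = Add(2, Mul(-1, -68193626)) = Add(2, 68193626) = 68193628)
Mul(Add(h, d), Add(-36303, Function('a')(-157, -134))) = Mul(Add(46300, 68193628), Add(-36303, Mul(94, Pow(-157, -1)))) = Mul(68239928, Add(-36303, Mul(94, Rational(-1, 157)))) = Mul(68239928, Add(-36303, Rational(-94, 157))) = Mul(68239928, Rational(-5699665, 157)) = Rational(-388944729224120, 157)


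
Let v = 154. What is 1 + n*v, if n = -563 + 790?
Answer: 34959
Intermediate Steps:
n = 227
1 + n*v = 1 + 227*154 = 1 + 34958 = 34959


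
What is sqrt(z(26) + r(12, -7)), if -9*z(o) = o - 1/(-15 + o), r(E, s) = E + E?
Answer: sqrt(23001)/33 ≈ 4.5958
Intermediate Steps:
r(E, s) = 2*E
z(o) = -o/9 + 1/(9*(-15 + o)) (z(o) = -(o - 1/(-15 + o))/9 = -o/9 + 1/(9*(-15 + o)))
sqrt(z(26) + r(12, -7)) = sqrt((1 - 1*26**2 + 15*26)/(9*(-15 + 26)) + 2*12) = sqrt((1/9)*(1 - 1*676 + 390)/11 + 24) = sqrt((1/9)*(1/11)*(1 - 676 + 390) + 24) = sqrt((1/9)*(1/11)*(-285) + 24) = sqrt(-95/33 + 24) = sqrt(697/33) = sqrt(23001)/33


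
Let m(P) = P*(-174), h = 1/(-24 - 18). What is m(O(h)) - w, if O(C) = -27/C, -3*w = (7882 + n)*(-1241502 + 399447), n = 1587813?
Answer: -447887848391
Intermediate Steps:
h = -1/42 (h = 1/(-42) = -1/42 ≈ -0.023810)
w = 447887651075 (w = -(7882 + 1587813)*(-1241502 + 399447)/3 = -1595695*(-842055)/3 = -⅓*(-1343662953225) = 447887651075)
m(P) = -174*P
m(O(h)) - w = -(-4698)/(-1/42) - 1*447887651075 = -(-4698)*(-42) - 447887651075 = -174*1134 - 447887651075 = -197316 - 447887651075 = -447887848391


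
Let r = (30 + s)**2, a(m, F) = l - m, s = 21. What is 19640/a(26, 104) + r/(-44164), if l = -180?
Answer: -433958383/4548892 ≈ -95.399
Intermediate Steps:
a(m, F) = -180 - m
r = 2601 (r = (30 + 21)**2 = 51**2 = 2601)
19640/a(26, 104) + r/(-44164) = 19640/(-180 - 1*26) + 2601/(-44164) = 19640/(-180 - 26) + 2601*(-1/44164) = 19640/(-206) - 2601/44164 = 19640*(-1/206) - 2601/44164 = -9820/103 - 2601/44164 = -433958383/4548892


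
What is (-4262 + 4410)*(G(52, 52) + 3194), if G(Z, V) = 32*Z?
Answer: 718984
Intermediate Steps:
(-4262 + 4410)*(G(52, 52) + 3194) = (-4262 + 4410)*(32*52 + 3194) = 148*(1664 + 3194) = 148*4858 = 718984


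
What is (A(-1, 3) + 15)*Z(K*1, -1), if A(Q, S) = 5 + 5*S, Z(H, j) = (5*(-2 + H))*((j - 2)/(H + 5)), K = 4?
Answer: -350/3 ≈ -116.67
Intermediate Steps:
Z(H, j) = (-10 + 5*H)*(-2 + j)/(5 + H) (Z(H, j) = (-10 + 5*H)*((-2 + j)/(5 + H)) = (-10 + 5*H)*(-2 + j)/(5 + H))
(A(-1, 3) + 15)*Z(K*1, -1) = ((5 + 5*3) + 15)*(5*(4 - 8 - 2*(-1) + (4*1)*(-1))/(5 + 4*1)) = ((5 + 15) + 15)*(5*(4 - 2*4 + 2 + 4*(-1))/(5 + 4)) = (20 + 15)*(5*(4 - 8 + 2 - 4)/9) = 35*(5*(⅑)*(-6)) = 35*(-10/3) = -350/3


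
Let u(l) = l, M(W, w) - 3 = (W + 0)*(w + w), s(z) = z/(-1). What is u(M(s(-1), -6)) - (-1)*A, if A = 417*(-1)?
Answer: -426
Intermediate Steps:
s(z) = -z (s(z) = z*(-1) = -z)
M(W, w) = 3 + 2*W*w (M(W, w) = 3 + (W + 0)*(w + w) = 3 + W*(2*w) = 3 + 2*W*w)
A = -417
u(M(s(-1), -6)) - (-1)*A = (3 + 2*(-1*(-1))*(-6)) - (-1)*(-417) = (3 + 2*1*(-6)) - 1*417 = (3 - 12) - 417 = -9 - 417 = -426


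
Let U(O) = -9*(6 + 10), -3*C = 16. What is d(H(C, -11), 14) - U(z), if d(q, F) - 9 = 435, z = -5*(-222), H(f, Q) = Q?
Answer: 588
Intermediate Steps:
C = -16/3 (C = -1/3*16 = -16/3 ≈ -5.3333)
z = 1110
d(q, F) = 444 (d(q, F) = 9 + 435 = 444)
U(O) = -144 (U(O) = -9*16 = -144)
d(H(C, -11), 14) - U(z) = 444 - 1*(-144) = 444 + 144 = 588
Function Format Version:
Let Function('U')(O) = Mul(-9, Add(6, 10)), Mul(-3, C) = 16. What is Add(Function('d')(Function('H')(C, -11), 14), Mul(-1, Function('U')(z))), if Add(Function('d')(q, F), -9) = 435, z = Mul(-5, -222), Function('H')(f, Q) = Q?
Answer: 588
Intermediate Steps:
C = Rational(-16, 3) (C = Mul(Rational(-1, 3), 16) = Rational(-16, 3) ≈ -5.3333)
z = 1110
Function('d')(q, F) = 444 (Function('d')(q, F) = Add(9, 435) = 444)
Function('U')(O) = -144 (Function('U')(O) = Mul(-9, 16) = -144)
Add(Function('d')(Function('H')(C, -11), 14), Mul(-1, Function('U')(z))) = Add(444, Mul(-1, -144)) = Add(444, 144) = 588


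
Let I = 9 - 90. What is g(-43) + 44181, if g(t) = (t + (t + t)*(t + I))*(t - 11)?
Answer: -529353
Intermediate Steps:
I = -81
g(t) = (-11 + t)*(t + 2*t*(-81 + t)) (g(t) = (t + (t + t)*(t - 81))*(t - 11) = (t + (2*t)*(-81 + t))*(-11 + t) = (t + 2*t*(-81 + t))*(-11 + t) = (-11 + t)*(t + 2*t*(-81 + t)))
g(-43) + 44181 = -43*(1771 - 183*(-43) + 2*(-43)**2) + 44181 = -43*(1771 + 7869 + 2*1849) + 44181 = -43*(1771 + 7869 + 3698) + 44181 = -43*13338 + 44181 = -573534 + 44181 = -529353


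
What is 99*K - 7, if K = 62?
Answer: 6131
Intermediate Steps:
99*K - 7 = 99*62 - 7 = 6138 - 7 = 6131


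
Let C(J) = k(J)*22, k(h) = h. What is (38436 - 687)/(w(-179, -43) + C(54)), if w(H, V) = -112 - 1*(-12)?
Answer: 37749/1088 ≈ 34.696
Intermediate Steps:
w(H, V) = -100 (w(H, V) = -112 + 12 = -100)
C(J) = 22*J (C(J) = J*22 = 22*J)
(38436 - 687)/(w(-179, -43) + C(54)) = (38436 - 687)/(-100 + 22*54) = 37749/(-100 + 1188) = 37749/1088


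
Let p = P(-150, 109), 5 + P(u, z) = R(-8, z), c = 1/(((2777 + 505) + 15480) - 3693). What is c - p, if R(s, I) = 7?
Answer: -30137/15069 ≈ -1.9999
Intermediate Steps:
c = 1/15069 (c = 1/((3282 + 15480) - 3693) = 1/(18762 - 3693) = 1/15069 ≈ 6.6361e-5)
P(u, z) = 2 (P(u, z) = -5 + 7 = 2)
p = 2
c - p = 1/15069 - 1*2 = 1/15069 - 2 = -30137/15069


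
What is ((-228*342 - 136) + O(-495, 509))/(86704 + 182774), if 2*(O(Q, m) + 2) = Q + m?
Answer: -78107/269478 ≈ -0.28985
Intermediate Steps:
O(Q, m) = -2 + Q/2 + m/2 (O(Q, m) = -2 + (Q + m)/2 = -2 + (Q/2 + m/2) = -2 + Q/2 + m/2)
((-228*342 - 136) + O(-495, 509))/(86704 + 182774) = ((-228*342 - 136) + (-2 + (½)*(-495) + (½)*509))/(86704 + 182774) = ((-77976 - 136) + (-2 - 495/2 + 509/2))/269478 = (-78112 + 5)*(1/269478) = -78107*1/269478 = -78107/269478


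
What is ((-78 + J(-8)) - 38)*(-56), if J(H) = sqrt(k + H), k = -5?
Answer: 6496 - 56*I*sqrt(13) ≈ 6496.0 - 201.91*I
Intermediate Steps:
J(H) = sqrt(-5 + H)
((-78 + J(-8)) - 38)*(-56) = ((-78 + sqrt(-5 - 8)) - 38)*(-56) = ((-78 + sqrt(-13)) - 38)*(-56) = ((-78 + I*sqrt(13)) - 38)*(-56) = (-116 + I*sqrt(13))*(-56) = 6496 - 56*I*sqrt(13)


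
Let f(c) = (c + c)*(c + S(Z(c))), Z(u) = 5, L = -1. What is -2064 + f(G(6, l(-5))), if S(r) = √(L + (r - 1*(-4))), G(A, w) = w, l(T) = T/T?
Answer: -2062 + 4*√2 ≈ -2056.3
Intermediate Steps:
l(T) = 1
S(r) = √(3 + r) (S(r) = √(-1 + (r - 1*(-4))) = √(-1 + (r + 4)) = √(-1 + (4 + r)) = √(3 + r))
f(c) = 2*c*(c + 2*√2) (f(c) = (c + c)*(c + √(3 + 5)) = (2*c)*(c + √8) = (2*c)*(c + 2*√2) = 2*c*(c + 2*√2))
-2064 + f(G(6, l(-5))) = -2064 + 2*1*(1 + 2*√2) = -2064 + (2 + 4*√2) = -2062 + 4*√2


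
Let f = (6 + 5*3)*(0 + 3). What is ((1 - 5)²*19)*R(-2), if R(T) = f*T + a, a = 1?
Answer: -38000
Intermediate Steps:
f = 63 (f = (6 + 15)*3 = 21*3 = 63)
R(T) = 1 + 63*T (R(T) = 63*T + 1 = 1 + 63*T)
((1 - 5)²*19)*R(-2) = ((1 - 5)²*19)*(1 + 63*(-2)) = ((-4)²*19)*(1 - 126) = (16*19)*(-125) = 304*(-125) = -38000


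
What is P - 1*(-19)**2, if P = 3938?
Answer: 3577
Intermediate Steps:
P - 1*(-19)**2 = 3938 - 1*(-19)**2 = 3938 - 1*361 = 3938 - 361 = 3577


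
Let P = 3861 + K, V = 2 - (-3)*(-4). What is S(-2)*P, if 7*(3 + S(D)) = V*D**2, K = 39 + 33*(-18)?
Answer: -201666/7 ≈ -28809.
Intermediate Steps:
V = -10 (V = 2 - 1*12 = 2 - 12 = -10)
K = -555 (K = 39 - 594 = -555)
S(D) = -3 - 10*D**2/7 (S(D) = -3 + (-10*D**2)/7 = -3 - 10*D**2/7)
P = 3306 (P = 3861 - 555 = 3306)
S(-2)*P = (-3 - 10/7*(-2)**2)*3306 = (-3 - 10/7*4)*3306 = (-3 - 40/7)*3306 = -61/7*3306 = -201666/7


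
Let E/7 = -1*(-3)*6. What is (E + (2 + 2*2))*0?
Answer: 0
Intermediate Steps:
E = 126 (E = 7*(-1*(-3)*6) = 7*(3*6) = 7*18 = 126)
(E + (2 + 2*2))*0 = (126 + (2 + 2*2))*0 = (126 + (2 + 4))*0 = (126 + 6)*0 = 132*0 = 0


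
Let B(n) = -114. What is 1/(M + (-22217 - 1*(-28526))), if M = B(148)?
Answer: 1/6195 ≈ 0.00016142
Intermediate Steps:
M = -114
1/(M + (-22217 - 1*(-28526))) = 1/(-114 + (-22217 - 1*(-28526))) = 1/(-114 + (-22217 + 28526)) = 1/(-114 + 6309) = 1/6195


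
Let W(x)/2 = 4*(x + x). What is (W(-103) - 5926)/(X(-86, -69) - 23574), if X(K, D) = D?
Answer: 7574/23643 ≈ 0.32035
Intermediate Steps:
W(x) = 16*x (W(x) = 2*(4*(x + x)) = 2*(4*(2*x)) = 2*(8*x) = 16*x)
(W(-103) - 5926)/(X(-86, -69) - 23574) = (16*(-103) - 5926)/(-69 - 23574) = (-1648 - 5926)/(-23643) = -7574*(-1/23643) = 7574/23643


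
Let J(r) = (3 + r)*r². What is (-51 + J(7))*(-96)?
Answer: -42144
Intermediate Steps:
J(r) = r²*(3 + r)
(-51 + J(7))*(-96) = (-51 + 7²*(3 + 7))*(-96) = (-51 + 49*10)*(-96) = (-51 + 490)*(-96) = 439*(-96) = -42144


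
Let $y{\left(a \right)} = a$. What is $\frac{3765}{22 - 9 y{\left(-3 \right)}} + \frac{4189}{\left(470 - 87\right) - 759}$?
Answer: $\frac{1210379}{18424} \approx 65.696$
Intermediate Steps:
$\frac{3765}{22 - 9 y{\left(-3 \right)}} + \frac{4189}{\left(470 - 87\right) - 759} = \frac{3765}{22 - -27} + \frac{4189}{\left(470 - 87\right) - 759} = \frac{3765}{22 + 27} + \frac{4189}{383 - 759} = \frac{3765}{49} + \frac{4189}{-376} = 3765 \cdot \frac{1}{49} + 4189 \left(- \frac{1}{376}\right) = \frac{3765}{49} - \frac{4189}{376} = \frac{1210379}{18424}$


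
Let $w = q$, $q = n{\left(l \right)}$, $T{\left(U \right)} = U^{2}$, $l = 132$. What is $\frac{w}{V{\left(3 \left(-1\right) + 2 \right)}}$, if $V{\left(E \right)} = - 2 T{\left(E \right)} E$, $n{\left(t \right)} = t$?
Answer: $66$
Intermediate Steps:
$V{\left(E \right)} = - 2 E^{3}$ ($V{\left(E \right)} = - 2 E^{2} E = - 2 E^{3}$)
$q = 132$
$w = 132$
$\frac{w}{V{\left(3 \left(-1\right) + 2 \right)}} = \frac{132}{\left(-2\right) \left(3 \left(-1\right) + 2\right)^{3}} = \frac{132}{\left(-2\right) \left(-3 + 2\right)^{3}} = \frac{132}{\left(-2\right) \left(-1\right)^{3}} = \frac{132}{\left(-2\right) \left(-1\right)} = \frac{132}{2} = 132 \cdot \frac{1}{2} = 66$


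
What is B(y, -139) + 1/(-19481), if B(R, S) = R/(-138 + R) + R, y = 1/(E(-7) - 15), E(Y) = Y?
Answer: -5345639/118327594 ≈ -0.045177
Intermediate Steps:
y = -1/22 (y = 1/(-7 - 15) = 1/(-22) = -1/22 ≈ -0.045455)
B(R, S) = R + R/(-138 + R) (B(R, S) = R/(-138 + R) + R = R + R/(-138 + R))
B(y, -139) + 1/(-19481) = -(-137 - 1/22)/(22*(-138 - 1/22)) + 1/(-19481) = -1/22*(-3015/22)/(-3037/22) - 1/19481 = -1/22*(-22/3037)*(-3015/22) - 1/19481 = -3015/66814 - 1/19481 = -5345639/118327594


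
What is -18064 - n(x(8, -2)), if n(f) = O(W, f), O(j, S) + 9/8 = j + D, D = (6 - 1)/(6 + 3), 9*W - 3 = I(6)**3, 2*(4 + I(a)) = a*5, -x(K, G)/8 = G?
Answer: -1311239/72 ≈ -18212.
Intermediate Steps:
x(K, G) = -8*G
I(a) = -4 + 5*a/2 (I(a) = -4 + (a*5)/2 = -4 + (5*a)/2 = -4 + 5*a/2)
W = 1334/9 (W = 1/3 + (-4 + (5/2)*6)**3/9 = 1/3 + (-4 + 15)**3/9 = 1/3 + (1/9)*11**3 = 1/3 + (1/9)*1331 = 1/3 + 1331/9 = 1334/9 ≈ 148.22)
D = 5/9 ≈ 0.55556
O(j, S) = -41/72 + j (O(j, S) = -9/8 + (j + 5/9) = -9/8 + (5/9 + j) = -41/72 + j)
n(f) = 10631/72 (n(f) = -41/72 + 1334/9 = 10631/72)
-18064 - n(x(8, -2)) = -18064 - 1*10631/72 = -18064 - 10631/72 = -1311239/72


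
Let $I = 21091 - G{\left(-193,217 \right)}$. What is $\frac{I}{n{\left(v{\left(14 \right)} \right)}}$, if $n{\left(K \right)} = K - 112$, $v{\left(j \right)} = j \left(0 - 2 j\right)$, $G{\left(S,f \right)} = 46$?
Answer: $- \frac{7015}{168} \approx -41.756$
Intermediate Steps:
$v{\left(j \right)} = - 2 j^{2}$ ($v{\left(j \right)} = j \left(- 2 j\right) = - 2 j^{2}$)
$n{\left(K \right)} = -112 + K$
$I = 21045$ ($I = 21091 - 46 = 21045$)
$\frac{I}{n{\left(v{\left(14 \right)} \right)}} = \frac{21045}{-112 - 2 \cdot 14^{2}} = \frac{21045}{-112 - 392} = \frac{21045}{-504} = 21045 \left(- \frac{1}{504}\right) = - \frac{7015}{168}$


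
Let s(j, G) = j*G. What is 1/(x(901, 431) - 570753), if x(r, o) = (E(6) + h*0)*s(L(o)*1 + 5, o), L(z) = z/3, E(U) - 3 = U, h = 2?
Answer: 1/5925 ≈ 0.00016878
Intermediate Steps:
E(U) = 3 + U
L(z) = z/3 (L(z) = z*(⅓) = z/3)
s(j, G) = G*j
x(r, o) = 9*o*(5 + o/3) (x(r, o) = ((3 + 6) + 2*0)*(o*((o/3)*1 + 5)) = (9 + 0)*(o*(o/3 + 5)) = 9*(o*(5 + o/3)) = 9*o*(5 + o/3))
1/(x(901, 431) - 570753) = 1/(3*431*(15 + 431) - 570753) = 1/(3*431*446 - 570753) = 1/(576678 - 570753) = 1/5925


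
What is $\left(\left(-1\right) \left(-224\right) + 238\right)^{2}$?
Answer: $213444$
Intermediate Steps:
$\left(\left(-1\right) \left(-224\right) + 238\right)^{2} = \left(224 + 238\right)^{2} = 462^{2} = 213444$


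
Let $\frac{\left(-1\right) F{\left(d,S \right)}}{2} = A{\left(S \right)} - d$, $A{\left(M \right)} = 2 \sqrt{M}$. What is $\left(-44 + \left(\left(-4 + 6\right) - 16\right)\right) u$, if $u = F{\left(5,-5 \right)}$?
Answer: $-580 + 232 i \sqrt{5} \approx -580.0 + 518.77 i$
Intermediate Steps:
$F{\left(d,S \right)} = - 4 \sqrt{S} + 2 d$ ($F{\left(d,S \right)} = - 2 \left(2 \sqrt{S} - d\right) = - 2 \left(- d + 2 \sqrt{S}\right) = - 4 \sqrt{S} + 2 d$)
$u = 10 - 4 i \sqrt{5}$ ($u = - 4 \sqrt{-5} + 2 \cdot 5 = - 4 i \sqrt{5} + 10 = 10 - 4 i \sqrt{5} \approx 10.0 - 8.9443 i$)
$\left(-44 + \left(\left(-4 + 6\right) - 16\right)\right) u = \left(-44 + \left(\left(-4 + 6\right) - 16\right)\right) \left(10 - 4 i \sqrt{5}\right) = \left(-44 + \left(2 - 16\right)\right) \left(10 - 4 i \sqrt{5}\right) = \left(-44 - 14\right) \left(10 - 4 i \sqrt{5}\right) = - 58 \left(10 - 4 i \sqrt{5}\right) = -580 + 232 i \sqrt{5}$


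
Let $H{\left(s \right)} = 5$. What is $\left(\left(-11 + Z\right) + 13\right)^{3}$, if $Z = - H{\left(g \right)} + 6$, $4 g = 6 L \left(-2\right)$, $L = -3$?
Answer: $27$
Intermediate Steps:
$g = 9$ ($g = \frac{6 \left(-3\right) \left(-2\right)}{4} = \frac{\left(-18\right) \left(-2\right)}{4} = \frac{1}{4} \cdot 36 = 9$)
$Z = 1$ ($Z = \left(-1\right) 5 + 6 = -5 + 6 = 1$)
$\left(\left(-11 + Z\right) + 13\right)^{3} = \left(\left(-11 + 1\right) + 13\right)^{3} = \left(-10 + 13\right)^{3} = 3^{3} = 27$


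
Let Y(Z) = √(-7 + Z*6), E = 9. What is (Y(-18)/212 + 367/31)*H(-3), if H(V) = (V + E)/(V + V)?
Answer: -367/31 - I*√115/212 ≈ -11.839 - 0.050584*I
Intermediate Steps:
Y(Z) = √(-7 + 6*Z)
H(V) = (9 + V)/(2*V) (H(V) = (V + 9)/(V + V) = (9 + V)/((2*V)) = (9 + V)*(1/(2*V)) = (9 + V)/(2*V))
(Y(-18)/212 + 367/31)*H(-3) = (√(-7 + 6*(-18))/212 + 367/31)*((½)*(9 - 3)/(-3)) = (√(-7 - 108)*(1/212) + 367*(1/31))*((½)*(-⅓)*6) = (√(-115)*(1/212) + 367/31)*(-1) = ((I*√115)*(1/212) + 367/31)*(-1) = (I*√115/212 + 367/31)*(-1) = (367/31 + I*√115/212)*(-1) = -367/31 - I*√115/212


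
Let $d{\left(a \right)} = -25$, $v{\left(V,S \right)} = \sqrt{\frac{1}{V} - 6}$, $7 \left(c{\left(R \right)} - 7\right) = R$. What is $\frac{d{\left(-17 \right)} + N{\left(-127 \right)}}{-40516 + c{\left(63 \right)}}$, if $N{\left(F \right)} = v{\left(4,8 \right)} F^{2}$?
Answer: $\frac{1}{1620} - \frac{16129 i \sqrt{23}}{81000} \approx 0.00061728 - 0.95496 i$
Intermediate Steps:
$c{\left(R \right)} = 7 + \frac{R}{7}$
$v{\left(V,S \right)} = \sqrt{-6 + \frac{1}{V}}$
$N{\left(F \right)} = \frac{i \sqrt{23} F^{2}}{2}$ ($N{\left(F \right)} = \sqrt{-6 + \frac{1}{4}} F^{2} = \sqrt{- \frac{23}{4}} F^{2} = \frac{i \sqrt{23}}{2} F^{2} = \frac{i \sqrt{23} F^{2}}{2}$)
$\frac{d{\left(-17 \right)} + N{\left(-127 \right)}}{-40516 + c{\left(63 \right)}} = \frac{-25 + \frac{i \sqrt{23} \left(-127\right)^{2}}{2}}{-40516 + \left(7 + \frac{1}{7} \cdot 63\right)} = \frac{-25 + \frac{1}{2} i \sqrt{23} \cdot 16129}{-40516 + \left(7 + 9\right)} = \frac{-25 + \frac{16129 i \sqrt{23}}{2}}{-40516 + 16} = \frac{-25 + \frac{16129 i \sqrt{23}}{2}}{-40500} = \left(-25 + \frac{16129 i \sqrt{23}}{2}\right) \left(- \frac{1}{40500}\right) = \frac{1}{1620} - \frac{16129 i \sqrt{23}}{81000}$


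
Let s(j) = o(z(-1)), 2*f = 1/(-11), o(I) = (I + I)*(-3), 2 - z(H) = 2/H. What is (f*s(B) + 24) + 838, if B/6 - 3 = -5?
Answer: 9494/11 ≈ 863.09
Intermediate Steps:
B = -12 (B = 18 + 6*(-5) = 18 - 30 = -12)
z(H) = 2 - 2/H
o(I) = -6*I (o(I) = (2*I)*(-3) = -6*I)
f = -1/22 (f = (½)/(-11) = (½)*(-1/11) = -1/22 ≈ -0.045455)
s(j) = -24 (s(j) = -6*(2 - 2/(-1)) = -6*(2 - 2*(-1)) = -6*(2 + 2) = -6*4 = -24)
(f*s(B) + 24) + 838 = (-1/22*(-24) + 24) + 838 = (12/11 + 24) + 838 = 276/11 + 838 = 9494/11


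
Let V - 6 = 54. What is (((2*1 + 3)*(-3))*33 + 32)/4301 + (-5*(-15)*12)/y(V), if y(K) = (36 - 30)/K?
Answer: 38708537/4301 ≈ 8999.9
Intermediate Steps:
V = 60 (V = 6 + 54 = 60)
y(K) = 6/K
(((2*1 + 3)*(-3))*33 + 32)/4301 + (-5*(-15)*12)/y(V) = (((2*1 + 3)*(-3))*33 + 32)/4301 + (-5*(-15)*12)/((6/60)) = (((2 + 3)*(-3))*33 + 32)*(1/4301) + (75*12)/((6*(1/60))) = ((5*(-3))*33 + 32)*(1/4301) + 900/(⅒) = (-15*33 + 32)*(1/4301) + 900*10 = (-495 + 32)*(1/4301) + 9000 = -463*1/4301 + 9000 = -463/4301 + 9000 = 38708537/4301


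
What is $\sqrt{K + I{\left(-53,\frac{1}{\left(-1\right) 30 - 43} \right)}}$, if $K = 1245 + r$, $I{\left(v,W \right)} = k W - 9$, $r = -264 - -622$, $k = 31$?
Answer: $\frac{\sqrt{8492163}}{73} \approx 39.92$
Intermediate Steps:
$r = 358$ ($r = -264 + 622 = 358$)
$I{\left(v,W \right)} = -9 + 31 W$ ($I{\left(v,W \right)} = 31 W - 9 = -9 + 31 W$)
$K = 1603$ ($K = 1245 + 358 = 1603$)
$\sqrt{K + I{\left(-53,\frac{1}{\left(-1\right) 30 - 43} \right)}} = \sqrt{1603 - \left(9 - \frac{31}{\left(-1\right) 30 - 43}\right)} = \sqrt{1603 - \left(9 - \frac{31}{-30 - 43}\right)} = \sqrt{1603 - \left(9 - \frac{31}{-73}\right)} = \sqrt{1603 + \left(-9 + 31 \left(- \frac{1}{73}\right)\right)} = \sqrt{1603 - \frac{688}{73}} = \sqrt{\frac{116331}{73}} = \frac{\sqrt{8492163}}{73}$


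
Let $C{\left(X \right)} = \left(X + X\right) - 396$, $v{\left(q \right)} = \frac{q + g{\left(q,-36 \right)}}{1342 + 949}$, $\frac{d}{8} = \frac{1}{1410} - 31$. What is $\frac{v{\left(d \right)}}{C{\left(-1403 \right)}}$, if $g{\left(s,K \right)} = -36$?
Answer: $\frac{3452}{89167695} \approx 3.8714 \cdot 10^{-5}$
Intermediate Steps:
$d = - \frac{174836}{705}$ ($d = 8 \left(\frac{1}{1410} - 31\right) = 8 \left(- \frac{43709}{1410}\right) = - \frac{174836}{705} \approx -247.99$)
$v{\left(q \right)} = - \frac{36}{2291} + \frac{q}{2291}$ ($v{\left(q \right)} = \frac{q - 36}{1342 + 949} = \frac{-36 + q}{2291} = \left(-36 + q\right) \frac{1}{2291} = - \frac{36}{2291} + \frac{q}{2291}$)
$C{\left(X \right)} = -396 + 2 X$ ($C{\left(X \right)} = 2 X - 396 = -396 + 2 X$)
$\frac{v{\left(d \right)}}{C{\left(-1403 \right)}} = \frac{- \frac{36}{2291} + \frac{1}{2291} \left(- \frac{174836}{705}\right)}{-396 + 2 \left(-1403\right)} = \frac{- \frac{36}{2291} - \frac{174836}{1615155}}{-396 - 2806} = - \frac{6904}{55695 \left(-3202\right)} = \left(- \frac{6904}{55695}\right) \left(- \frac{1}{3202}\right) = \frac{3452}{89167695}$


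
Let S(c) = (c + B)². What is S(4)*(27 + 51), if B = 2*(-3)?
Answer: 312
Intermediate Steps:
B = -6
S(c) = (-6 + c)² (S(c) = (c - 6)² = (-6 + c)²)
S(4)*(27 + 51) = (-6 + 4)²*(27 + 51) = (-2)²*78 = 4*78 = 312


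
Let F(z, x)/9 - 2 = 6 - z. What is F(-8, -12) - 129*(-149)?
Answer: 19365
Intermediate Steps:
F(z, x) = 72 - 9*z (F(z, x) = 18 + 9*(6 - z) = 18 + (54 - 9*z) = 72 - 9*z)
F(-8, -12) - 129*(-149) = (72 - 9*(-8)) - 129*(-149) = (72 + 72) + 19221 = 144 + 19221 = 19365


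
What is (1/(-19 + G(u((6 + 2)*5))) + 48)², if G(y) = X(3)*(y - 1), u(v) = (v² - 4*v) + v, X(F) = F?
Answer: 44971564225/19518724 ≈ 2304.0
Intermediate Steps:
u(v) = v² - 3*v
G(y) = -3 + 3*y (G(y) = 3*(y - 1) = 3*(-1 + y) = -3 + 3*y)
(1/(-19 + G(u((6 + 2)*5))) + 48)² = (1/(-19 + (-3 + 3*(((6 + 2)*5)*(-3 + (6 + 2)*5)))) + 48)² = (1/(-19 + (-3 + 3*((8*5)*(-3 + 8*5)))) + 48)² = (1/(-19 + (-3 + 3*(40*(-3 + 40)))) + 48)² = (1/(-19 + (-3 + 3*(40*37))) + 48)² = (1/(-19 + (-3 + 3*1480)) + 48)² = (1/(-19 + (-3 + 4440)) + 48)² = (1/(-19 + 4437) + 48)² = (1/4418 + 48)² = (212065/4418)² = 44971564225/19518724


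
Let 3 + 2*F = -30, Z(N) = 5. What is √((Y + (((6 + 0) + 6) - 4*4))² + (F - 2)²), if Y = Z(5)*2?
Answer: √1513/2 ≈ 19.449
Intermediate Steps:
Y = 10 (Y = 5*2 = 10)
F = -33/2 (F = -3/2 + (½)*(-30) = -3/2 - 15 = -33/2 ≈ -16.500)
√((Y + (((6 + 0) + 6) - 4*4))² + (F - 2)²) = √((10 + (((6 + 0) + 6) - 4*4))² + (-33/2 - 2)²) = √((10 + ((6 + 6) - 16))² + (-37/2)²) = √((10 + (12 - 16))² + 1369/4) = √((10 - 4)² + 1369/4) = √(6² + 1369/4) = √(36 + 1369/4) = √(1513/4) = √1513/2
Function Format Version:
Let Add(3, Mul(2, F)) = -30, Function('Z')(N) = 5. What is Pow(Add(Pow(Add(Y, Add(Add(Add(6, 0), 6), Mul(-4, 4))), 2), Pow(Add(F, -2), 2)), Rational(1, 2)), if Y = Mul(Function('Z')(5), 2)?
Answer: Mul(Rational(1, 2), Pow(1513, Rational(1, 2))) ≈ 19.449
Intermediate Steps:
Y = 10 (Y = Mul(5, 2) = 10)
F = Rational(-33, 2) (F = Add(Rational(-3, 2), Mul(Rational(1, 2), -30)) = Add(Rational(-3, 2), -15) = Rational(-33, 2) ≈ -16.500)
Pow(Add(Pow(Add(Y, Add(Add(Add(6, 0), 6), Mul(-4, 4))), 2), Pow(Add(F, -2), 2)), Rational(1, 2)) = Pow(Add(Pow(Add(10, Add(Add(Add(6, 0), 6), Mul(-4, 4))), 2), Pow(Add(Rational(-33, 2), -2), 2)), Rational(1, 2)) = Pow(Add(Pow(Add(10, Add(Add(6, 6), -16)), 2), Pow(Rational(-37, 2), 2)), Rational(1, 2)) = Pow(Add(Pow(Add(10, Add(12, -16)), 2), Rational(1369, 4)), Rational(1, 2)) = Pow(Add(Pow(Add(10, -4), 2), Rational(1369, 4)), Rational(1, 2)) = Pow(Add(Pow(6, 2), Rational(1369, 4)), Rational(1, 2)) = Pow(Add(36, Rational(1369, 4)), Rational(1, 2)) = Pow(Rational(1513, 4), Rational(1, 2)) = Mul(Rational(1, 2), Pow(1513, Rational(1, 2)))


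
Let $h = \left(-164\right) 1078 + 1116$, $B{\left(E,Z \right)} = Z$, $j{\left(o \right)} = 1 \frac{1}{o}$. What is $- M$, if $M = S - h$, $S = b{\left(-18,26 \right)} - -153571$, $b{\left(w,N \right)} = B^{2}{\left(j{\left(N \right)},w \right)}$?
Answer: $-329571$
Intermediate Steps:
$j{\left(o \right)} = \frac{1}{o}$
$b{\left(w,N \right)} = w^{2}$
$S = 153895$ ($S = \left(-18\right)^{2} - -153571 = 324 + 153571 = 153895$)
$h = -175676$ ($h = -176792 + 1116 = -175676$)
$M = 329571$ ($M = 153895 - -175676 = 153895 + 175676 = 329571$)
$- M = \left(-1\right) 329571 = -329571$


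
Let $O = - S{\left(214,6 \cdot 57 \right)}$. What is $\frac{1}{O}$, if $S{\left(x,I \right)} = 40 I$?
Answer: $- \frac{1}{13680} \approx -7.3099 \cdot 10^{-5}$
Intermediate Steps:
$O = -13680$ ($O = - 40 \cdot 6 \cdot 57 = - 40 \cdot 342 = \left(-1\right) 13680 = -13680$)
$\frac{1}{O} = \frac{1}{-13680} = - \frac{1}{13680}$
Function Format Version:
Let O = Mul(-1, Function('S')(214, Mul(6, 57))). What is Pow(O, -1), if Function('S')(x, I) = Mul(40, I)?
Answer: Rational(-1, 13680) ≈ -7.3099e-5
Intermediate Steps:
O = -13680 (O = Mul(-1, Mul(40, Mul(6, 57))) = Mul(-1, Mul(40, 342)) = Mul(-1, 13680) = -13680)
Pow(O, -1) = Pow(-13680, -1) = Rational(-1, 13680)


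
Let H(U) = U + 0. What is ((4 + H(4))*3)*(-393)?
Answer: -9432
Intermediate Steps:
H(U) = U
((4 + H(4))*3)*(-393) = ((4 + 4)*3)*(-393) = (8*3)*(-393) = 24*(-393) = -9432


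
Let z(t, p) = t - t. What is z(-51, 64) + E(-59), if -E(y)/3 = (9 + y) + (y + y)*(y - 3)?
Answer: -21798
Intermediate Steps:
E(y) = -27 - 3*y - 6*y*(-3 + y) (E(y) = -3*((9 + y) + (y + y)*(y - 3)) = -3*((9 + y) + (2*y)*(-3 + y)) = -3*((9 + y) + 2*y*(-3 + y)) = -3*(9 + y + 2*y*(-3 + y)) = -27 - 3*y - 6*y*(-3 + y))
z(t, p) = 0
z(-51, 64) + E(-59) = 0 + (-27 - 6*(-59)² + 15*(-59)) = 0 + (-27 - 6*3481 - 885) = 0 + (-27 - 20886 - 885) = 0 - 21798 = -21798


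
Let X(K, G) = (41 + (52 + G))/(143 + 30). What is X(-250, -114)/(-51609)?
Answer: 7/2976119 ≈ 2.3521e-6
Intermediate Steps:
X(K, G) = 93/173 + G/173 (X(K, G) = (93 + G)/173 = (93 + G)*(1/173) = 93/173 + G/173)
X(-250, -114)/(-51609) = (93/173 + (1/173)*(-114))/(-51609) = (93/173 - 114/173)*(-1/51609) = -21/173*(-1/51609) = 7/2976119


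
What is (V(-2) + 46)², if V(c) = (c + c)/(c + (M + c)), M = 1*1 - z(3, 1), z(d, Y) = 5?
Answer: 8649/4 ≈ 2162.3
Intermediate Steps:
M = -4 (M = 1*1 - 1*5 = 1 - 5 = -4)
V(c) = 2*c/(-4 + 2*c) (V(c) = (c + c)/(c + (-4 + c)) = (2*c)/(-4 + 2*c) = 2*c/(-4 + 2*c))
(V(-2) + 46)² = (-2/(-2 - 2) + 46)² = (-2/(-4) + 46)² = (-2*(-¼) + 46)² = (½ + 46)² = (93/2)² = 8649/4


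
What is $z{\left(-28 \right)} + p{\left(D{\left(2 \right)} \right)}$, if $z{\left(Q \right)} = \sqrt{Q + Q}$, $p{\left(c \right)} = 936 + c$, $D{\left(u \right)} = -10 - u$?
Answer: $924 + 2 i \sqrt{14} \approx 924.0 + 7.4833 i$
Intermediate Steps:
$z{\left(Q \right)} = \sqrt{2} \sqrt{Q}$ ($z{\left(Q \right)} = \sqrt{2 Q} = \sqrt{2} \sqrt{Q}$)
$z{\left(-28 \right)} + p{\left(D{\left(2 \right)} \right)} = \sqrt{2} \sqrt{-28} + \left(936 - 12\right) = \sqrt{2} \cdot 2 i \sqrt{7} + \left(936 - 12\right) = 2 i \sqrt{14} + \left(936 - 12\right) = 2 i \sqrt{14} + 924 = 924 + 2 i \sqrt{14}$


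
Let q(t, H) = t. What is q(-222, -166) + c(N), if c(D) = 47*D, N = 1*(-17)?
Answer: -1021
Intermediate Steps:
N = -17
q(-222, -166) + c(N) = -222 + 47*(-17) = -222 - 799 = -1021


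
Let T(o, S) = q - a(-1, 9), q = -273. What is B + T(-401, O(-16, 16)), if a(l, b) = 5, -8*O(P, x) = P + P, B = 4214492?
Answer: 4214214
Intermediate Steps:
O(P, x) = -P/4 (O(P, x) = -(P + P)/8 = -P/4)
T(o, S) = -278 (T(o, S) = -273 - 1*5 = -273 - 5 = -278)
B + T(-401, O(-16, 16)) = 4214492 - 278 = 4214214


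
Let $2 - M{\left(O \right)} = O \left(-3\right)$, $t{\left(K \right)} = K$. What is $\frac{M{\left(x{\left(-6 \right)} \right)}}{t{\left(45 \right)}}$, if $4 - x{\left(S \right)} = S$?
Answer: $\frac{32}{45} \approx 0.71111$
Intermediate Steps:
$x{\left(S \right)} = 4 - S$
$M{\left(O \right)} = 2 + 3 O$ ($M{\left(O \right)} = 2 - O \left(-3\right) = 2 - - 3 O = 2 + 3 O$)
$\frac{M{\left(x{\left(-6 \right)} \right)}}{t{\left(45 \right)}} = \frac{2 + 3 \left(4 - -6\right)}{45} = \left(2 + 3 \left(4 + 6\right)\right) \frac{1}{45} = \left(2 + 3 \cdot 10\right) \frac{1}{45} = \left(2 + 30\right) \frac{1}{45} = 32 \cdot \frac{1}{45} = \frac{32}{45}$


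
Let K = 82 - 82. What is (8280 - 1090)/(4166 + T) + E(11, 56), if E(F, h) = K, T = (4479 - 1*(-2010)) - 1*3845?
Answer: 719/681 ≈ 1.0558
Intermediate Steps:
T = 2644 (T = (4479 + 2010) - 3845 = 6489 - 3845 = 2644)
K = 0
E(F, h) = 0
(8280 - 1090)/(4166 + T) + E(11, 56) = (8280 - 1090)/(4166 + 2644) + 0 = 7190/6810 + 0 = 7190*(1/6810) + 0 = 719/681 + 0 = 719/681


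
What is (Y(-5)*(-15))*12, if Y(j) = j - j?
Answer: 0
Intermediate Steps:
Y(j) = 0
(Y(-5)*(-15))*12 = (0*(-15))*12 = 0*12 = 0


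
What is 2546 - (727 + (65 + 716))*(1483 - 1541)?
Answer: 90010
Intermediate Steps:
2546 - (727 + (65 + 716))*(1483 - 1541) = 2546 - (727 + 781)*(-58) = 2546 - 1508*(-58) = 2546 - 1*(-87464) = 2546 + 87464 = 90010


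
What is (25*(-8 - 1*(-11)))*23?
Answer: 1725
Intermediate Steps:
(25*(-8 - 1*(-11)))*23 = (25*(-8 + 11))*23 = (25*3)*23 = 75*23 = 1725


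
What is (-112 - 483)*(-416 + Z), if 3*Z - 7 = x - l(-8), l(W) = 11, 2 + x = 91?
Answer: 691985/3 ≈ 2.3066e+5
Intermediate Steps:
x = 89 (x = -2 + 91 = 89)
Z = 85/3 (Z = 7/3 + (89 - 1*11)/3 = 7/3 + (89 - 11)/3 = 7/3 + (⅓)*78 = 7/3 + 26 = 85/3 ≈ 28.333)
(-112 - 483)*(-416 + Z) = (-112 - 483)*(-416 + 85/3) = -595*(-1163/3) = 691985/3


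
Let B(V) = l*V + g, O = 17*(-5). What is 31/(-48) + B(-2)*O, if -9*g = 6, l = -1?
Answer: -5471/48 ≈ -113.98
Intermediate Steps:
O = -85
g = -2/3 (g = -1/9*6 = -2/3 ≈ -0.66667)
B(V) = -2/3 - V (B(V) = -V - 2/3 = -2/3 - V)
31/(-48) + B(-2)*O = 31/(-48) + (-2/3 - 1*(-2))*(-85) = 31*(-1/48) + (-2/3 + 2)*(-85) = -31/48 + (4/3)*(-85) = -31/48 - 340/3 = -5471/48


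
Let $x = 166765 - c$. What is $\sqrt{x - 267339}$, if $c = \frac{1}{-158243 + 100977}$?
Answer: $\frac{3 i \sqrt{36646872014742}}{57266} \approx 317.13 i$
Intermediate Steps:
$c = - \frac{1}{57266}$ ($c = \frac{1}{-57266} = - \frac{1}{57266} \approx -1.7462 \cdot 10^{-5}$)
$x = \frac{9549964491}{57266}$ ($x = 166765 - - \frac{1}{57266} = 166765 + \frac{1}{57266} = \frac{9549964491}{57266} \approx 1.6677 \cdot 10^{5}$)
$\sqrt{x - 267339} = \sqrt{\frac{9549964491}{57266} - 267339} = \sqrt{- \frac{5759470683}{57266}} = \frac{3 i \sqrt{36646872014742}}{57266}$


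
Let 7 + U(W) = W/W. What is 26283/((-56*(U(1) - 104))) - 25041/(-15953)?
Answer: 81935037/14038640 ≈ 5.8364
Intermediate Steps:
U(W) = -6 (U(W) = -7 + W/W = -7 + 1 = -6)
26283/((-56*(U(1) - 104))) - 25041/(-15953) = 26283/((-56*(-6 - 104))) - 25041/(-15953) = 26283/((-56*(-110))) - 25041*(-1/15953) = 26283/6160 + 25041/15953 = 81935037/14038640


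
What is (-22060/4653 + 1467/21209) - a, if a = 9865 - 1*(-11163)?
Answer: -2075619254945/98685477 ≈ -21033.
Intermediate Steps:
a = 21028 (a = 9865 + 11163 = 21028)
(-22060/4653 + 1467/21209) - a = (-22060/4653 + 1467/21209) - 1*21028 = (-22060*1/4653 + 1467*(1/21209)) - 21028 = (-22060/4653 + 1467/21209) - 21028 = -461044589/98685477 - 21028 = -2075619254945/98685477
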